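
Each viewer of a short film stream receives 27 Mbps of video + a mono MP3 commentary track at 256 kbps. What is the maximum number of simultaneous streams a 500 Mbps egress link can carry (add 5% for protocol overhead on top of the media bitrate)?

Audio: 256 kbps = 0.256 Mbps.
Per-viewer media rate: 27.256 Mbps.
On the wire with 5% overhead: 28.619 Mbps.
500 Mbps = 500.0 Mbps; 500.0 / 28.619 = 17.47 → 17 viewers.

17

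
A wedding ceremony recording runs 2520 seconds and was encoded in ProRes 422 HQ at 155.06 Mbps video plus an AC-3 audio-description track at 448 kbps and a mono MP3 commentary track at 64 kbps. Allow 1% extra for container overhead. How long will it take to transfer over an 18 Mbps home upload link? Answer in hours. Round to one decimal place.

Audio total: 448 + 64 = 512 kbps = 0.512 Mbps.
Total bitrate: 155.572 Mbps.
File: 155.572 Mbps × 2520 s = 392041.4 Mb.
With 1% container overhead: ×1.01. → 395961.9 Mb.
At 18 Mbps: 395961.9 / 18 = 21997.9 s ≈ 6.11 hours.

6.1 hours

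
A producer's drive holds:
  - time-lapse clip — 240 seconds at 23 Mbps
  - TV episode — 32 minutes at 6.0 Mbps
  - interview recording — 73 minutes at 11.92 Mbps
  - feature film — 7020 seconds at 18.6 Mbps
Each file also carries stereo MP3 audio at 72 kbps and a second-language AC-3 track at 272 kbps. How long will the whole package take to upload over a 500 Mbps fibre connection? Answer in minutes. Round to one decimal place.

6.8 minutes

Audio total: 72 + 272 = 344 kbps = 0.344 Mbps.
time-lapse clip: 23.344 Mbps × 240 s = 5602.6 Mb
TV episode: 6.344 Mbps × 1920 s = 12180.5 Mb
interview recording: 12.264 Mbps × 4380 s = 53716.3 Mb
feature film: 18.944 Mbps × 7020 s = 132986.9 Mb
Total: 204486.2 Mb = 25560.8 MB.
At 500 Mbps: 204486.2 / 500 = 409 s ≈ 6.82 minutes.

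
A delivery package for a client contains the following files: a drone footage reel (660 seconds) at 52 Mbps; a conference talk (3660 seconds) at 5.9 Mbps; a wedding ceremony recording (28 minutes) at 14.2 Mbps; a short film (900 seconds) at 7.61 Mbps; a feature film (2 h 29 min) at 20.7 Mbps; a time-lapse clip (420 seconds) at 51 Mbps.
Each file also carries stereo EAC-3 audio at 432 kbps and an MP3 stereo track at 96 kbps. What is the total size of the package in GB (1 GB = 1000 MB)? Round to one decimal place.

Audio total: 432 + 96 = 528 kbps = 0.528 Mbps.
drone footage reel: 52.528 Mbps × 660 s = 34668.5 Mb
conference talk: 6.428 Mbps × 3660 s = 23526.5 Mb
wedding ceremony recording: 14.728 Mbps × 1680 s = 24743.0 Mb
short film: 8.138 Mbps × 900 s = 7324.2 Mb
feature film: 21.228 Mbps × 8940 s = 189778.3 Mb
time-lapse clip: 51.528 Mbps × 420 s = 21641.8 Mb
Total: 301682.3 Mb = 37710.3 MB.
= 37.71 GB.

37.7 GB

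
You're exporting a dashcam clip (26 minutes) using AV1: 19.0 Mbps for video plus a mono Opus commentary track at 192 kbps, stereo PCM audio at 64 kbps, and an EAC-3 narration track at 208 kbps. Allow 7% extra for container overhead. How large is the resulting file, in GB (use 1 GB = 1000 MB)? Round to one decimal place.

4.1 GB

26 min = 1560 s
Audio total: 192 + 64 + 208 = 464 kbps = 0.464 Mbps.
Total bitrate: 19.0 + 0.464 = 19.464 Mbps.
Stream data: 19.464 Mbps × 1560 s = 30363.8 Mb.
With 7% container overhead: ×1.07.
32,489 Mb ÷ 8 = 4,061 MB → 4.061 GB.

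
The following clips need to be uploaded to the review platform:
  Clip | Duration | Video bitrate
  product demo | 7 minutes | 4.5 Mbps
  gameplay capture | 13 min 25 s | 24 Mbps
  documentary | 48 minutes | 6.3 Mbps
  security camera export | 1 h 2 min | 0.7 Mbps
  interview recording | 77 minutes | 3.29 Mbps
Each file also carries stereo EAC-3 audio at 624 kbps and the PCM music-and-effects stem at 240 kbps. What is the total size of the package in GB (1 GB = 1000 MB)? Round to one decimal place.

Audio total: 624 + 240 = 864 kbps = 0.864 Mbps.
product demo: 5.364 Mbps × 420 s = 2252.9 Mb
gameplay capture: 24.864 Mbps × 805 s = 20015.5 Mb
documentary: 7.164 Mbps × 2880 s = 20632.3 Mb
security camera export: 1.564 Mbps × 3720 s = 5818.1 Mb
interview recording: 4.154 Mbps × 4620 s = 19191.5 Mb
Total: 67910.3 Mb = 8488.8 MB.
= 8.489 GB.

8.5 GB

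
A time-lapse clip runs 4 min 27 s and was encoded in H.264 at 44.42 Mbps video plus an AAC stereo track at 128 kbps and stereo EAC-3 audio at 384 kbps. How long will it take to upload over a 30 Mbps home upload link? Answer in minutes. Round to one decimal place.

6.7 minutes

4 min 27 s = 267 s
Audio total: 128 + 384 = 512 kbps = 0.512 Mbps.
Total bitrate: 44.932 Mbps.
File: 44.932 Mbps × 267 s = 11996.8 Mb.
At 30 Mbps: 11996.8 / 30 = 399.9 s ≈ 6.66 minutes.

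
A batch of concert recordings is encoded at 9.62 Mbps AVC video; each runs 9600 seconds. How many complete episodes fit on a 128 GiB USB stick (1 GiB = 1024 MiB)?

Per item: 9.620 Mbps × 9600 s = 92,352 Mb = 11,544 MB.
Capacity: 128 GiB = 1,099,512 Mb; 11.91 items → 11 complete.

11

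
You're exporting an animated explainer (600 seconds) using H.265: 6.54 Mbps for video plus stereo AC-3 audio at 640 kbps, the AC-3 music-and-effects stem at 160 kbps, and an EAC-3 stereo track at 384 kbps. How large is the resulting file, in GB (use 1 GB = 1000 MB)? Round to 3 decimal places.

0.579 GB

Audio total: 640 + 160 + 384 = 1184 kbps = 1.184 Mbps.
Total bitrate: 6.54 + 1.184 = 7.724 Mbps.
Stream data: 7.724 Mbps × 600 s = 4634.4 Mb.
4,634 Mb ÷ 8 = 579.3 MB → 0.5793 GB.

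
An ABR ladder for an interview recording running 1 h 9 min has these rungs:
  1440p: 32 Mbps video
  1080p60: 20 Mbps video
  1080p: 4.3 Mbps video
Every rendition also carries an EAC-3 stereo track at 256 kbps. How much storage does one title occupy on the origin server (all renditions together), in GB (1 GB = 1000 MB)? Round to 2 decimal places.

1 h 9 min = 69 min = 4140 s
Audio: 256 kbps = 0.256 Mbps.
Sum of rendition bitrates: (32+0.256) + (20+0.256) + (4.3+0.256) = 57.068 Mbps.
× 4140 s = 236,262 Mb = 29,533 MB = 29.53 GB.

29.53 GB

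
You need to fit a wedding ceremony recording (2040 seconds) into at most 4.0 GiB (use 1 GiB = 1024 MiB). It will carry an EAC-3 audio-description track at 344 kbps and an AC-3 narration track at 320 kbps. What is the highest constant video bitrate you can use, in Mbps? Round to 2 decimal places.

Budget: 4.0 GiB = 34359.7 Mb.
Total bitrate budget: 34359.7 Mb / 2040 s = 16.843 Mbps.
Audio total: 344 + 320 = 664 kbps = 0.664 Mbps.
Video: 16.843 − 0.664 = 16.179 Mbps.

16.18 Mbps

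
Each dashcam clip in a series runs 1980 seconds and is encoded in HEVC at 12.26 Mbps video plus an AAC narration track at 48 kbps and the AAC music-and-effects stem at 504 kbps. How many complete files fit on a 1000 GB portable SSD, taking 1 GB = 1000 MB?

Audio total: 48 + 504 = 552 kbps = 0.552 Mbps.
Total bitrate: 12.812 Mbps.
Per item: 12.812 Mbps × 1980 s = 25,368 Mb = 3,171 MB.
Capacity: 1000 GB = 8,000,000 Mb; 315.36 items → 315 complete.

315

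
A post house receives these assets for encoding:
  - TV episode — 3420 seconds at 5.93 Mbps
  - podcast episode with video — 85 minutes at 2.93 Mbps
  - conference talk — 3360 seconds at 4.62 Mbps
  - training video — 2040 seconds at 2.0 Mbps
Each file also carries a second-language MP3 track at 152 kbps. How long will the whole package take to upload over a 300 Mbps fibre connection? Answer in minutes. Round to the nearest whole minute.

Audio: 152 kbps = 0.152 Mbps.
TV episode: 6.082 Mbps × 3420 s = 20800.4 Mb
podcast episode with video: 3.082 Mbps × 5100 s = 15718.2 Mb
conference talk: 4.772 Mbps × 3360 s = 16033.9 Mb
training video: 2.152 Mbps × 2040 s = 4390.1 Mb
Total: 56942.6 Mb = 7117.8 MB.
At 300 Mbps: 56942.6 / 300 = 190 s ≈ 3.16 minutes.

3 minutes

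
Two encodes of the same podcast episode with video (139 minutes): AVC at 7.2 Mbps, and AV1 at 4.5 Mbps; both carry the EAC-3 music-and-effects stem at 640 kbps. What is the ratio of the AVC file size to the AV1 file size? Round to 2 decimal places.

1.53

139 min = 8340 s
Audio: 640 kbps = 0.640 Mbps.
AVC: 7.840 Mbps × 8340 s = 65385.6 Mb = 8.173 GB.
AV1: 5.140 Mbps × 8340 s = 42867.6 Mb = 5.358 GB.
Ratio: 8.173 / 5.358 = 1.525.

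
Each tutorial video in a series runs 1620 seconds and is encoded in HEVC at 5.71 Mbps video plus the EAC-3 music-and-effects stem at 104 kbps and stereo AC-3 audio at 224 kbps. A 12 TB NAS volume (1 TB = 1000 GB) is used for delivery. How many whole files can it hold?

9814

Audio total: 104 + 224 = 328 kbps = 0.328 Mbps.
Total bitrate: 6.038 Mbps.
Per item: 6.038 Mbps × 1620 s = 9,782 Mb = 1,223 MB.
Capacity: 12 TB = 96,000,000 Mb; 9814.39 items → 9814 complete.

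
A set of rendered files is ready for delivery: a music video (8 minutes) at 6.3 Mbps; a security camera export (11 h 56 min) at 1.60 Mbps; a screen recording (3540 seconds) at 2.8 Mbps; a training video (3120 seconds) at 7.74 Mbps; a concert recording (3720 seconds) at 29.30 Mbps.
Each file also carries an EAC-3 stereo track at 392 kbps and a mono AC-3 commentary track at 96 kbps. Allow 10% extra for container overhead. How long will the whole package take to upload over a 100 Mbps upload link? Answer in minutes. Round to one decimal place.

Audio total: 392 + 96 = 488 kbps = 0.488 Mbps.
music video: 6.788 Mbps × 480 s × 1.10 = 3584.1 Mb
security camera export: 2.088 Mbps × 42960 s × 1.10 = 98670.5 Mb
screen recording: 3.288 Mbps × 3540 s × 1.10 = 12803.5 Mb
training video: 8.228 Mbps × 3120 s × 1.10 = 28238.5 Mb
concert recording: 29.788 Mbps × 3720 s × 1.10 = 121892.5 Mb
Total: 265189.1 Mb = 33148.6 MB.
At 100 Mbps: 265189.1 / 100 = 2652 s ≈ 44.2 minutes.

44.2 minutes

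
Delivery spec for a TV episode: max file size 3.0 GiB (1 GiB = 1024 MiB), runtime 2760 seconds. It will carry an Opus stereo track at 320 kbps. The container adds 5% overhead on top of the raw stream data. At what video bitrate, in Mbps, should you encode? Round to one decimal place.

8.6 Mbps

Budget: 3.0 GiB = 25769.8 Mb.
Stream payload after overhead: 25769.8 / 1.05 = 24542.7 Mb.
Total bitrate budget: 24542.7 Mb / 2760 s = 8.892 Mbps.
Audio: 320 kbps = 0.320 Mbps.
Video: 8.892 − 0.320 = 8.572 Mbps.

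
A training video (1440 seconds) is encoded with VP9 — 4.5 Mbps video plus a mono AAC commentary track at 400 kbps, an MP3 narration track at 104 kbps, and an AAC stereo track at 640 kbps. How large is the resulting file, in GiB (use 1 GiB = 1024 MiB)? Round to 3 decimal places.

0.946 GiB

Audio total: 400 + 104 + 640 = 1144 kbps = 1.144 Mbps.
Total bitrate: 4.5 + 1.144 = 5.644 Mbps.
Stream data: 5.644 Mbps × 1440 s = 8127.4 Mb.
8,127 Mb = 1,015,920,000 bytes ÷ 1,073,741,824 = 0.9461 GiB.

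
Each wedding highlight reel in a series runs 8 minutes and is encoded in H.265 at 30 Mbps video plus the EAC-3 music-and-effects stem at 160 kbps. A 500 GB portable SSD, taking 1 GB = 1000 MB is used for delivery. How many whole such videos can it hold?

8 min = 480 s
Audio: 160 kbps = 0.160 Mbps.
Total bitrate: 30.160 Mbps.
Per item: 30.160 Mbps × 480 s = 14,477 Mb = 1,810 MB.
Capacity: 500 GB = 4,000,000 Mb; 276.30 items → 276 complete.

276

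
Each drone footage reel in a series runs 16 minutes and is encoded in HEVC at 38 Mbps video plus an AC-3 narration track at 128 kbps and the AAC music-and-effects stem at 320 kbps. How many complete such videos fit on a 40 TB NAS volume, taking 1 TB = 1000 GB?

16 min = 960 s
Audio total: 128 + 320 = 448 kbps = 0.448 Mbps.
Total bitrate: 38.448 Mbps.
Per item: 38.448 Mbps × 960 s = 36,910 Mb = 4,614 MB.
Capacity: 40 TB = 320,000,000 Mb; 8669.72 items → 8669 complete.

8669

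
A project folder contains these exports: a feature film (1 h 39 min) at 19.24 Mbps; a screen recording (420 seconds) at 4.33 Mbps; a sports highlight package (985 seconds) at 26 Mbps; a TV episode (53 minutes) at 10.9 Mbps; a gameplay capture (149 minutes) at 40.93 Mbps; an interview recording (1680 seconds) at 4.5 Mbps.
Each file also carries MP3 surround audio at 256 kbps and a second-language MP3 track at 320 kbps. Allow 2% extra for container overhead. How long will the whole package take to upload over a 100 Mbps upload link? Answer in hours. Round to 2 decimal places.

1.59 hours

Audio total: 256 + 320 = 576 kbps = 0.576 Mbps.
feature film: 19.816 Mbps × 5940 s × 1.02 = 120061.2 Mb
screen recording: 4.906 Mbps × 420 s × 1.02 = 2101.7 Mb
sports highlight package: 26.576 Mbps × 985 s × 1.02 = 26700.9 Mb
TV episode: 11.476 Mbps × 3180 s × 1.02 = 37223.6 Mb
gameplay capture: 41.506 Mbps × 8940 s × 1.02 = 378484.9 Mb
interview recording: 5.076 Mbps × 1680 s × 1.02 = 8698.2 Mb
Total: 573270.5 Mb = 71658.8 MB.
At 100 Mbps: 573270.5 / 100 = 5733 s ≈ 1.59 hours.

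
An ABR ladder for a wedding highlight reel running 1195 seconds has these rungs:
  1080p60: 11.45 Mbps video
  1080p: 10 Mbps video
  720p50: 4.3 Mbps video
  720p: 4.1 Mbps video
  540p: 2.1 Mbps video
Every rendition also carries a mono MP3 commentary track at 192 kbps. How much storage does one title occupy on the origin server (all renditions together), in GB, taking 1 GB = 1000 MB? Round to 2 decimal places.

Audio: 192 kbps = 0.192 Mbps.
Sum of rendition bitrates: (11.45+0.192) + (10+0.192) + (4.3+0.192) + (4.1+0.192) + (2.1+0.192) = 32.910 Mbps.
× 1195 s = 39,327 Mb = 4,916 MB = 4.916 GB.

4.92 GB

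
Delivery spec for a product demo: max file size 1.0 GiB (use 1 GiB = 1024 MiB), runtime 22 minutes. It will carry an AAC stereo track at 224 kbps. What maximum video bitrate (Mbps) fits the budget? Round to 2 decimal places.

6.28 Mbps

Budget: 1.0 GiB = 8589.9 Mb.
22 min = 1320 s
Total bitrate budget: 8589.9 Mb / 1320 s = 6.508 Mbps.
Audio: 224 kbps = 0.224 Mbps.
Video: 6.508 − 0.224 = 6.284 Mbps.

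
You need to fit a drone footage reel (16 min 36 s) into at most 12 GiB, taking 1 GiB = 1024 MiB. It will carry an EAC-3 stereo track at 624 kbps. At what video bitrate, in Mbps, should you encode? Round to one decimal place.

Budget: 12 GiB = 103079.2 Mb.
16 min 36 s = 996 s
Total bitrate budget: 103079.2 Mb / 996 s = 103.493 Mbps.
Audio: 624 kbps = 0.624 Mbps.
Video: 103.493 − 0.624 = 102.869 Mbps.

102.9 Mbps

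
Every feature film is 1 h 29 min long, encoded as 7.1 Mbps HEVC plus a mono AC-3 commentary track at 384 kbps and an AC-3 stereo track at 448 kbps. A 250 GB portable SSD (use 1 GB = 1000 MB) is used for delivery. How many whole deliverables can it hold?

47

1 h 29 min = 89 min = 5340 s
Audio total: 384 + 448 = 832 kbps = 0.832 Mbps.
Total bitrate: 7.932 Mbps.
Per item: 7.932 Mbps × 5340 s = 42,357 Mb = 5,295 MB.
Capacity: 250 GB = 2,000,000 Mb; 47.22 items → 47 complete.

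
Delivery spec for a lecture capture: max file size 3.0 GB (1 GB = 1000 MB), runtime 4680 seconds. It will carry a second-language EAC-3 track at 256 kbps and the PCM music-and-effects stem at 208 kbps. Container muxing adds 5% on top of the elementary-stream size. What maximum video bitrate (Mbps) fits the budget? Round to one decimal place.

Budget: 3.0 GB = 24000.0 Mb.
Stream payload after overhead: 24000.0 / 1.05 = 22857.1 Mb.
Total bitrate budget: 22857.1 Mb / 4680 s = 4.884 Mbps.
Audio total: 256 + 208 = 464 kbps = 0.464 Mbps.
Video: 4.884 − 0.464 = 4.420 Mbps.

4.4 Mbps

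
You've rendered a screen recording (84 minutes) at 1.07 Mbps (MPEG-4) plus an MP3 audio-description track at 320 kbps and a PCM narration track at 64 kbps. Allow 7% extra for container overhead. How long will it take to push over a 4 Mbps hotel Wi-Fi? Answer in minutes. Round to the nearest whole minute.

84 min = 5040 s
Audio total: 320 + 64 = 384 kbps = 0.384 Mbps.
Total bitrate: 1.454 Mbps.
File: 1.454 Mbps × 5040 s = 7328.2 Mb.
With 7% container overhead: ×1.07. → 7841.1 Mb.
At 4 Mbps: 7841.1 / 4 = 1960.3 s ≈ 32.7 minutes.

33 minutes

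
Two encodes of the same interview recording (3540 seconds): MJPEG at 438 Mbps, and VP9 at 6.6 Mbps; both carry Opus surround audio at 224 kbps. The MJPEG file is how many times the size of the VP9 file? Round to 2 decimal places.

Audio: 224 kbps = 0.224 Mbps.
MJPEG: 438.224 Mbps × 3540 s = 1551313.0 Mb = 193.914 GB.
VP9: 6.824 Mbps × 3540 s = 24157.0 Mb = 3.020 GB.
Ratio: 193.914 / 3.020 = 64.218.

64.22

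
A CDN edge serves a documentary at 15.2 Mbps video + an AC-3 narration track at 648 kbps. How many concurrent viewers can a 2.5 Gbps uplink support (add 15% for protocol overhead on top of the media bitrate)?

Audio: 648 kbps = 0.648 Mbps.
Per-viewer media rate: 15.848 Mbps.
On the wire with 15% overhead: 18.225 Mbps.
2.5 Gbps = 2,500 Mbps; 2,500 / 18.225 = 137.17 → 137 viewers.

137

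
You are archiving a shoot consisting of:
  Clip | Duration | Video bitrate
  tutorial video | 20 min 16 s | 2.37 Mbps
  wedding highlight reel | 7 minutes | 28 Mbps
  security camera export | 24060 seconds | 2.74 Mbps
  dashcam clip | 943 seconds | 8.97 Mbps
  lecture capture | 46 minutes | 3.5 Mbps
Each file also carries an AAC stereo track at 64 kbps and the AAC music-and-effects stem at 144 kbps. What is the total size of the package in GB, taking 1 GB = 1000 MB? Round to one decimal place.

Audio total: 64 + 144 = 208 kbps = 0.208 Mbps.
tutorial video: 2.578 Mbps × 1216 s = 3134.8 Mb
wedding highlight reel: 28.208 Mbps × 420 s = 11847.4 Mb
security camera export: 2.948 Mbps × 24060 s = 70928.9 Mb
dashcam clip: 9.178 Mbps × 943 s = 8654.9 Mb
lecture capture: 3.708 Mbps × 2760 s = 10234.1 Mb
Total: 104800.0 Mb = 13100.0 MB.
= 13.10 GB.

13.1 GB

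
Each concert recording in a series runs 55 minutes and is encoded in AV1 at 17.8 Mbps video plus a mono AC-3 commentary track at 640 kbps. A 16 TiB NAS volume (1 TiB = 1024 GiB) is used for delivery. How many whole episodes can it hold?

55 min = 3300 s
Audio: 640 kbps = 0.640 Mbps.
Total bitrate: 18.440 Mbps.
Per item: 18.440 Mbps × 3300 s = 60,852 Mb = 7,606 MB.
Capacity: 16 TiB = 140,737,488 Mb; 2312.78 items → 2312 complete.

2312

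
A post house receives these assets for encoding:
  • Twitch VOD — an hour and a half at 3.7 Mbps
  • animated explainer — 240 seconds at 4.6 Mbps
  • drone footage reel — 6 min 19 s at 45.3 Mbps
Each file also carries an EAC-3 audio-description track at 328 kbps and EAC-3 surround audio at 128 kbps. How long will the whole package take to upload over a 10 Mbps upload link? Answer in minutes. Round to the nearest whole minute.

68 minutes

Audio total: 328 + 128 = 456 kbps = 0.456 Mbps.
Twitch VOD: 4.156 Mbps × 5400 s = 22442.4 Mb
animated explainer: 5.056 Mbps × 240 s = 1213.4 Mb
drone footage reel: 45.756 Mbps × 379 s = 17341.5 Mb
Total: 40997.4 Mb = 5124.7 MB.
At 10 Mbps: 40997.4 / 10 = 4100 s ≈ 68.3 minutes.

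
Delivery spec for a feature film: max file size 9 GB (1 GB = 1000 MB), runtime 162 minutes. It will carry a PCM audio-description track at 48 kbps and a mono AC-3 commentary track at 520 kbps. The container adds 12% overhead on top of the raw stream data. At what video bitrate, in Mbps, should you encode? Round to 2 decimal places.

6.05 Mbps

Budget: 9 GB = 72000.0 Mb.
Stream payload after overhead: 72000.0 / 1.12 = 64285.7 Mb.
162 min = 9720 s
Total bitrate budget: 64285.7 Mb / 9720 s = 6.614 Mbps.
Audio total: 48 + 520 = 568 kbps = 0.568 Mbps.
Video: 6.614 − 0.568 = 6.046 Mbps.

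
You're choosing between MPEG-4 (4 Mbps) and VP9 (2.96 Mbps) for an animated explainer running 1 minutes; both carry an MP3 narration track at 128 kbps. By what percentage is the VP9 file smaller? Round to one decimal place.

25.2%

Audio: 128 kbps = 0.128 Mbps.
MPEG-4: 4.128 Mbps × 60 s = 247.7 Mb = 30.960 MB.
VP9: 3.088 Mbps × 60 s = 185.3 Mb = 23.160 MB.
Reduction: (1 − 23.160/30.960) × 100 = 25.19%.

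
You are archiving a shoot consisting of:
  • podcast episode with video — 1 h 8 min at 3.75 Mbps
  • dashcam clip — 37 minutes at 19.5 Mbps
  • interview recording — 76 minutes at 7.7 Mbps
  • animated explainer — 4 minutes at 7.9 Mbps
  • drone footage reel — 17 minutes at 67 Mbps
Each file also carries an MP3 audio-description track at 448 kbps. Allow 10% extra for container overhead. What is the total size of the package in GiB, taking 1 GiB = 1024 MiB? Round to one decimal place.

21.7 GiB

Audio: 448 kbps = 0.448 Mbps.
podcast episode with video: 4.198 Mbps × 4080 s × 1.10 = 18840.6 Mb
dashcam clip: 19.948 Mbps × 2220 s × 1.10 = 48713.0 Mb
interview recording: 8.148 Mbps × 4560 s × 1.10 = 40870.4 Mb
animated explainer: 8.348 Mbps × 240 s × 1.10 = 2203.9 Mb
drone footage reel: 67.448 Mbps × 1020 s × 1.10 = 75676.7 Mb
Total: 186304.5 Mb = 23288.1 MB.
= 21.69 GiB.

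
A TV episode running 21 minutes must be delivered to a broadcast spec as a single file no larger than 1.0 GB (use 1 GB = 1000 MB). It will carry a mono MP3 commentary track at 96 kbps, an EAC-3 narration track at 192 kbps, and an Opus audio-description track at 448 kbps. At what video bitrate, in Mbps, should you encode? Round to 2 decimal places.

5.61 Mbps

Budget: 1.0 GB = 8000.0 Mb.
21 min = 1260 s
Total bitrate budget: 8000.0 Mb / 1260 s = 6.349 Mbps.
Audio total: 96 + 192 + 448 = 736 kbps = 0.736 Mbps.
Video: 6.349 − 0.736 = 5.613 Mbps.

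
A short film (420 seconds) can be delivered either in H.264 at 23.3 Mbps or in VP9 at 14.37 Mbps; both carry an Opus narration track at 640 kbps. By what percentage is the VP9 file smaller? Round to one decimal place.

37.3%

Audio: 640 kbps = 0.640 Mbps.
H.264: 23.940 Mbps × 420 s = 10054.8 Mb = 1.171 GiB.
VP9: 15.010 Mbps × 420 s = 6304.2 Mb = 0.734 GiB.
Reduction: (1 − 0.734/1.171) × 100 = 37.30%.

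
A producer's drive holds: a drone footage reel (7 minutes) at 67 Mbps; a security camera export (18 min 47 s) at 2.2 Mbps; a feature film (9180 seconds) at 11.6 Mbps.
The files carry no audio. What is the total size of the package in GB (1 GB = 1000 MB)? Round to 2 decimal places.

drone footage reel: 67.000 Mbps × 420 s = 28140.0 Mb
security camera export: 2.200 Mbps × 1127 s = 2479.4 Mb
feature film: 11.600 Mbps × 9180 s = 106488.0 Mb
Total: 137107.4 Mb = 17138.4 MB.
= 17.14 GB.

17.14 GB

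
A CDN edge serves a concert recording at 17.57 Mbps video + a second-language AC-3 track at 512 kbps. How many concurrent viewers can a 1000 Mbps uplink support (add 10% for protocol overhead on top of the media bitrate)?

Audio: 512 kbps = 0.512 Mbps.
Per-viewer media rate: 18.082 Mbps.
On the wire with 10% overhead: 19.890 Mbps.
1000 Mbps = 1,000 Mbps; 1,000 / 19.890 = 50.28 → 50 viewers.

50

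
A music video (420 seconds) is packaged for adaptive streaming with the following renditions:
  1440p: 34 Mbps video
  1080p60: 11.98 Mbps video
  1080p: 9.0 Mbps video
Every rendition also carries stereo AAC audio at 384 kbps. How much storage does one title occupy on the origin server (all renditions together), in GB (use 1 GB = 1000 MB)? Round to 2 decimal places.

2.95 GB

Audio: 384 kbps = 0.384 Mbps.
Sum of rendition bitrates: (34+0.384) + (11.98+0.384) + (9.0+0.384) = 56.132 Mbps.
× 420 s = 23,575 Mb = 2,947 MB = 2.947 GB.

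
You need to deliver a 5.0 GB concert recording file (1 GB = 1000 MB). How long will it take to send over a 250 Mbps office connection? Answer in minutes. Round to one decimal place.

File: 5.0 GB = 40000.0 Mb.
At 250 Mbps: 40000.0 / 250 = 160.0 s ≈ 2.67 minutes.

2.7 minutes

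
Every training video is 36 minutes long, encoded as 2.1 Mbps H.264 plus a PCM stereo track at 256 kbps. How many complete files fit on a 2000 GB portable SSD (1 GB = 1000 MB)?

36 min = 2160 s
Audio: 256 kbps = 0.256 Mbps.
Total bitrate: 2.356 Mbps.
Per item: 2.356 Mbps × 2160 s = 5,089 Mb = 636.1 MB.
Capacity: 2000 GB = 16,000,000 Mb; 3144.06 items → 3144 complete.

3144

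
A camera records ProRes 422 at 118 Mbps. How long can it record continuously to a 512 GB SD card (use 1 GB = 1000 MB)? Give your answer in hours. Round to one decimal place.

Capacity: 512 GB = 4,096,000 Mb.
Recording time: 4,096,000 / 118.000 = 34,712 s ≈ 9.64 hours.

9.6 hours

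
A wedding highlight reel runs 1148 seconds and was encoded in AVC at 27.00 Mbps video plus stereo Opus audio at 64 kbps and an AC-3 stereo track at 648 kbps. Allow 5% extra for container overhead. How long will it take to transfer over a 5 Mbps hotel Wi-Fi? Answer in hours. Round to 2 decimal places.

1.86 hours

Audio total: 64 + 648 = 712 kbps = 0.712 Mbps.
Total bitrate: 27.712 Mbps.
File: 27.712 Mbps × 1148 s = 31813.4 Mb.
With 5% container overhead: ×1.05. → 33404.0 Mb.
At 5 Mbps: 33404.0 / 5 = 6680.8 s ≈ 1.86 hours.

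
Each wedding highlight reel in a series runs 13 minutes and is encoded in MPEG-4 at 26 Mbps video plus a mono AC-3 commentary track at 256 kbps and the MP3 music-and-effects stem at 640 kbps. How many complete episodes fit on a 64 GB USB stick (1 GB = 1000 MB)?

24

13 min = 780 s
Audio total: 256 + 640 = 896 kbps = 0.896 Mbps.
Total bitrate: 26.896 Mbps.
Per item: 26.896 Mbps × 780 s = 20,979 Mb = 2,622 MB.
Capacity: 64 GB = 512,000 Mb; 24.41 items → 24 complete.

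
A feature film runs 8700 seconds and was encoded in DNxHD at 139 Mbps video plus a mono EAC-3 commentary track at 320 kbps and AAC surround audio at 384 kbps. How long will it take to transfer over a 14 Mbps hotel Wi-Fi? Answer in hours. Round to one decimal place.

Audio total: 320 + 384 = 704 kbps = 0.704 Mbps.
Total bitrate: 139.704 Mbps.
File: 139.704 Mbps × 8700 s = 1215424.8 Mb.
At 14 Mbps: 1215424.8 / 14 = 86816.1 s ≈ 24.1 hours.

24.1 hours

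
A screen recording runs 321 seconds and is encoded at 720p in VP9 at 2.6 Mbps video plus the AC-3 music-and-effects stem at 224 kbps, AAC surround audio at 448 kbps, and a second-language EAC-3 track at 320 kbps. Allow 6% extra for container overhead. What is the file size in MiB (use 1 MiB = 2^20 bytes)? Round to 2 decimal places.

Audio total: 224 + 448 + 320 = 992 kbps = 0.992 Mbps.
Total bitrate: 2.6 + 0.992 = 3.592 Mbps.
Stream data: 3.592 Mbps × 321 s = 1153.0 Mb.
With 6% container overhead: ×1.06.
1,222 Mb = 152,776,740 bytes ÷ 1,048,576 = 145.7 MiB.

145.70 MiB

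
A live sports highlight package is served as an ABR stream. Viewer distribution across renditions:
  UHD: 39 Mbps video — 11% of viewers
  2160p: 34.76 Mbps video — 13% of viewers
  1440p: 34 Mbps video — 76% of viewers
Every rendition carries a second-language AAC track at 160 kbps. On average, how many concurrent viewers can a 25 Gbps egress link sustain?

Audio: 160 kbps = 0.160 Mbps.
Average per-viewer bitrate: 0.11×39.160 + 0.13×34.920 + 0.76×34.160 = 34.809 Mbps.
25 Gbps = 25,000 Mbps; 25,000 / 34.809 = 718.21 → 718.

718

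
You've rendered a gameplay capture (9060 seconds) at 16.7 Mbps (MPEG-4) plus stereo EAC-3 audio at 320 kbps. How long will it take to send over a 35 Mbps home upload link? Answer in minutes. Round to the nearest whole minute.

Audio: 320 kbps = 0.320 Mbps.
Total bitrate: 17.020 Mbps.
File: 17.020 Mbps × 9060 s = 154201.2 Mb.
At 35 Mbps: 154201.2 / 35 = 4405.7 s ≈ 73.4 minutes.

73 minutes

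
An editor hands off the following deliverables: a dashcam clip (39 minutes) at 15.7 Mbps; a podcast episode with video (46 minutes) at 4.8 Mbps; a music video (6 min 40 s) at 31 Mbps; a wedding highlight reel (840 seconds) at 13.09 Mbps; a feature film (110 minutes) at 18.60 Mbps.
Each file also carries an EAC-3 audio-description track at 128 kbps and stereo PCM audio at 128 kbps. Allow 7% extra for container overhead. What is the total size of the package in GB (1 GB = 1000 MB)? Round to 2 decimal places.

26.68 GB

Audio total: 128 + 128 = 256 kbps = 0.256 Mbps.
dashcam clip: 15.956 Mbps × 2340 s × 1.07 = 39950.6 Mb
podcast episode with video: 5.056 Mbps × 2760 s × 1.07 = 14931.4 Mb
music video: 31.256 Mbps × 400 s × 1.07 = 13377.6 Mb
wedding highlight reel: 13.346 Mbps × 840 s × 1.07 = 11995.4 Mb
feature film: 18.856 Mbps × 6600 s × 1.07 = 133161.1 Mb
Total: 213416.0 Mb = 26677.0 MB.
= 26.68 GB.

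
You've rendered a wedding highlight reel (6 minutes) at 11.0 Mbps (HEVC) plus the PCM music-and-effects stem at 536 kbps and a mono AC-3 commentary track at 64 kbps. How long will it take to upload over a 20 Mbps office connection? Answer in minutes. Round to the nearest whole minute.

3 minutes

6 min = 360 s
Audio total: 536 + 64 = 600 kbps = 0.600 Mbps.
Total bitrate: 11.600 Mbps.
File: 11.600 Mbps × 360 s = 4176.0 Mb.
At 20 Mbps: 4176.0 / 20 = 208.8 s ≈ 3.48 minutes.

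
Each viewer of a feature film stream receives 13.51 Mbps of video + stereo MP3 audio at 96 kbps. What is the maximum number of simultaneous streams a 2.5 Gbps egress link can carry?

183

Audio: 96 kbps = 0.096 Mbps.
Per-viewer media rate: 13.606 Mbps.
2.5 Gbps = 2,500 Mbps; 2,500 / 13.606 = 183.74 → 183 viewers.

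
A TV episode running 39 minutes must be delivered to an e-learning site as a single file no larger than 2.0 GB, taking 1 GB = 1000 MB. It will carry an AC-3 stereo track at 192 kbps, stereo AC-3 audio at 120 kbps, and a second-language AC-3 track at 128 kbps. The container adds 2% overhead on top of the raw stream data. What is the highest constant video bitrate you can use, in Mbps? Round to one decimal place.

Budget: 2.0 GB = 16000.0 Mb.
Stream payload after overhead: 16000.0 / 1.02 = 15686.3 Mb.
39 min = 2340 s
Total bitrate budget: 15686.3 Mb / 2340 s = 6.704 Mbps.
Audio total: 192 + 120 + 128 = 440 kbps = 0.440 Mbps.
Video: 6.704 − 0.440 = 6.264 Mbps.

6.3 Mbps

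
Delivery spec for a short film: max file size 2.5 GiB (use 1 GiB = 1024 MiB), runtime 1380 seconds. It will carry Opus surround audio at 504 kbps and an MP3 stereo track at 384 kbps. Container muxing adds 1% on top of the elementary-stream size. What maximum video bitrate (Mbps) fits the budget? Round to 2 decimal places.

14.52 Mbps

Budget: 2.5 GiB = 21474.8 Mb.
Stream payload after overhead: 21474.8 / 1.01 = 21262.2 Mb.
Total bitrate budget: 21262.2 Mb / 1380 s = 15.407 Mbps.
Audio total: 504 + 384 = 888 kbps = 0.888 Mbps.
Video: 15.407 − 0.888 = 14.519 Mbps.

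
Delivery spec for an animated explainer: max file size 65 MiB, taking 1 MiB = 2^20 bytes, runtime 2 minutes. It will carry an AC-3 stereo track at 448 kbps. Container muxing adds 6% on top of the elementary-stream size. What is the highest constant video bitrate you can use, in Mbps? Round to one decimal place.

3.8 Mbps

Budget: 65 MiB = 545.3 Mb.
Stream payload after overhead: 545.3 / 1.06 = 514.4 Mb.
2 min = 120 s
Total bitrate budget: 514.4 Mb / 120 s = 4.287 Mbps.
Audio: 448 kbps = 0.448 Mbps.
Video: 4.287 − 0.448 = 3.839 Mbps.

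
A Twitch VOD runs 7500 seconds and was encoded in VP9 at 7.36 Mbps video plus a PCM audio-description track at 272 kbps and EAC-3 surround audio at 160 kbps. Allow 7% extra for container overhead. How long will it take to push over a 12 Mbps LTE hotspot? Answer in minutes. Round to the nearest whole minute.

Audio total: 272 + 160 = 432 kbps = 0.432 Mbps.
Total bitrate: 7.792 Mbps.
File: 7.792 Mbps × 7500 s = 58440.0 Mb.
With 7% container overhead: ×1.07. → 62530.8 Mb.
At 12 Mbps: 62530.8 / 12 = 5210.9 s ≈ 86.8 minutes.

87 minutes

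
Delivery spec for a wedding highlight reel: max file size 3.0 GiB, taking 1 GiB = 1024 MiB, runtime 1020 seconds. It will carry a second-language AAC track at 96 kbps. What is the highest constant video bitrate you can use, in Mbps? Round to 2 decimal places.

25.17 Mbps

Budget: 3.0 GiB = 25769.8 Mb.
Total bitrate budget: 25769.8 Mb / 1020 s = 25.265 Mbps.
Audio: 96 kbps = 0.096 Mbps.
Video: 25.265 − 0.096 = 25.169 Mbps.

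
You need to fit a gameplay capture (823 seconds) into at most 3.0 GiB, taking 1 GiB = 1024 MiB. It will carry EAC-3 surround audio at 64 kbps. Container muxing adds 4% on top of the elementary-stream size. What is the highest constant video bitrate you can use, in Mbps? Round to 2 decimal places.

Budget: 3.0 GiB = 25769.8 Mb.
Stream payload after overhead: 25769.8 / 1.04 = 24778.7 Mb.
Total bitrate budget: 24778.7 Mb / 823 s = 30.108 Mbps.
Audio: 64 kbps = 0.064 Mbps.
Video: 30.108 − 0.064 = 30.044 Mbps.

30.04 Mbps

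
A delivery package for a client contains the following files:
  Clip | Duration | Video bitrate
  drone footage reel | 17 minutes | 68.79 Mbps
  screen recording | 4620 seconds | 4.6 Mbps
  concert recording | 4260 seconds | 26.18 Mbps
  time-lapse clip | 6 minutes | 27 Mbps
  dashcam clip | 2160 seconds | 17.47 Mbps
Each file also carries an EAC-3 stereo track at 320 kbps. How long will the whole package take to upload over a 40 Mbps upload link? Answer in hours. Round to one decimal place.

1.8 hours

Audio: 320 kbps = 0.320 Mbps.
drone footage reel: 69.110 Mbps × 1020 s = 70492.2 Mb
screen recording: 4.920 Mbps × 4620 s = 22730.4 Mb
concert recording: 26.500 Mbps × 4260 s = 112890.0 Mb
time-lapse clip: 27.320 Mbps × 360 s = 9835.2 Mb
dashcam clip: 17.790 Mbps × 2160 s = 38426.4 Mb
Total: 254374.2 Mb = 31796.8 MB.
At 40 Mbps: 254374.2 / 40 = 6359 s ≈ 1.77 hours.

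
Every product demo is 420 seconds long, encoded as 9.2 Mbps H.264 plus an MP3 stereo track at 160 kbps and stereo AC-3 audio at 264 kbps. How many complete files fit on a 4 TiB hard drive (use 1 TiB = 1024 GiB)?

Audio total: 160 + 264 = 424 kbps = 0.424 Mbps.
Total bitrate: 9.624 Mbps.
Per item: 9.624 Mbps × 420 s = 4,042 Mb = 505.3 MB.
Capacity: 4 TiB = 35,184,372 Mb; 8704.52 items → 8704 complete.

8704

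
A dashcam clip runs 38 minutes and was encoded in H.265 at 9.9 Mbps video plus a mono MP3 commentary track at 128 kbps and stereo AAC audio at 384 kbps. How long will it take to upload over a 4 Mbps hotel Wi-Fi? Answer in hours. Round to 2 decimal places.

1.65 hours

38 min = 2280 s
Audio total: 128 + 384 = 512 kbps = 0.512 Mbps.
Total bitrate: 10.412 Mbps.
File: 10.412 Mbps × 2280 s = 23739.4 Mb.
At 4 Mbps: 23739.4 / 4 = 5934.8 s ≈ 1.65 hours.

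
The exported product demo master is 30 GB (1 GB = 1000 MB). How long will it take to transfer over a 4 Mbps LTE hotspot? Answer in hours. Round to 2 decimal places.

16.67 hours

File: 30 GB = 240000.0 Mb.
At 4 Mbps: 240000.0 / 4 = 60000.0 s ≈ 16.7 hours.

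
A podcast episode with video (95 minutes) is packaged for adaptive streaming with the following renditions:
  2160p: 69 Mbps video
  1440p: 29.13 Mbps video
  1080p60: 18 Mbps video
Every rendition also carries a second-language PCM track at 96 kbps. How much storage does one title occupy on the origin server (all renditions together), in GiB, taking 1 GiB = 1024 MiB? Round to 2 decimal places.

95 min = 5700 s
Audio: 96 kbps = 0.096 Mbps.
Sum of rendition bitrates: (69+0.096) + (29.13+0.096) + (18+0.096) = 116.418 Mbps.
× 5700 s = 663,583 Mb = 82,948 MB = 77.25 GiB.

77.25 GiB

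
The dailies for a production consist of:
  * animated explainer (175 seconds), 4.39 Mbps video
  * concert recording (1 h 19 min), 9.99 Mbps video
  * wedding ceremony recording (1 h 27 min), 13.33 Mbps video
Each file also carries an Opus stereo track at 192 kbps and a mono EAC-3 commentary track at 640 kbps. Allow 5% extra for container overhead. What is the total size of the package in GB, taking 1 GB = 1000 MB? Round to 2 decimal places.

Audio total: 192 + 640 = 832 kbps = 0.832 Mbps.
animated explainer: 5.222 Mbps × 175 s × 1.05 = 959.5 Mb
concert recording: 10.822 Mbps × 4740 s × 1.05 = 53861.1 Mb
wedding ceremony recording: 14.162 Mbps × 5220 s × 1.05 = 77621.9 Mb
Total: 132442.6 Mb = 16555.3 MB.
= 16.56 GB.

16.56 GB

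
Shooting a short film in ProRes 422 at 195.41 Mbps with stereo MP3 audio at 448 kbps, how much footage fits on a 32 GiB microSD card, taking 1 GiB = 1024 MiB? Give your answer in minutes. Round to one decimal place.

23.4 minutes

Audio: 448 kbps = 0.448 Mbps.
Total bitrate: 195.41 + 0.448 = 195.858 Mbps.
Capacity: 32 GiB = 274,878 Mb.
Recording time: 274,878 / 195.858 = 1,403 s ≈ 23.4 minutes.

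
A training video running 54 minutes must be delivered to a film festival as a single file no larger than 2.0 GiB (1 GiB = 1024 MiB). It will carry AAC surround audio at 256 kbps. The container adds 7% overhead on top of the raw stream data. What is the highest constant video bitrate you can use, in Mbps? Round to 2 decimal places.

4.70 Mbps

Budget: 2.0 GiB = 17179.9 Mb.
Stream payload after overhead: 17179.9 / 1.07 = 16056.0 Mb.
54 min = 3240 s
Total bitrate budget: 16056.0 Mb / 3240 s = 4.956 Mbps.
Audio: 256 kbps = 0.256 Mbps.
Video: 4.956 − 0.256 = 4.700 Mbps.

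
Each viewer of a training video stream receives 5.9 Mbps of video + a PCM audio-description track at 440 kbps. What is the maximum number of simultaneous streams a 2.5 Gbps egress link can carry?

394

Audio: 440 kbps = 0.440 Mbps.
Per-viewer media rate: 6.340 Mbps.
2.5 Gbps = 2,500 Mbps; 2,500 / 6.340 = 394.32 → 394 viewers.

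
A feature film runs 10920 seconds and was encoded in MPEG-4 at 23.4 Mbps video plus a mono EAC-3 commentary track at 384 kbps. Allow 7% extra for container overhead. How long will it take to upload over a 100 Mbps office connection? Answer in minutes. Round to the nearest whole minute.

46 minutes

Audio: 384 kbps = 0.384 Mbps.
Total bitrate: 23.784 Mbps.
File: 23.784 Mbps × 10920 s = 259721.3 Mb.
With 7% container overhead: ×1.07. → 277901.8 Mb.
At 100 Mbps: 277901.8 / 100 = 2779.0 s ≈ 46.3 minutes.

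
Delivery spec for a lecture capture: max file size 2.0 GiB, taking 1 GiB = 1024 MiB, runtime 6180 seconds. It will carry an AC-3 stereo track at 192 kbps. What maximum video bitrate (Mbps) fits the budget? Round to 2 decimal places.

2.59 Mbps

Budget: 2.0 GiB = 17179.9 Mb.
Total bitrate budget: 17179.9 Mb / 6180 s = 2.780 Mbps.
Audio: 192 kbps = 0.192 Mbps.
Video: 2.780 − 0.192 = 2.588 Mbps.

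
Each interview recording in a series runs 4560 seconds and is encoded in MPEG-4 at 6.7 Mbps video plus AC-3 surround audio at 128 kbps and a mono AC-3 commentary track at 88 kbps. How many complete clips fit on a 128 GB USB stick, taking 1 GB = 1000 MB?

32

Audio total: 128 + 88 = 216 kbps = 0.216 Mbps.
Total bitrate: 6.916 Mbps.
Per item: 6.916 Mbps × 4560 s = 31,537 Mb = 3,942 MB.
Capacity: 128 GB = 1,024,000 Mb; 32.47 items → 32 complete.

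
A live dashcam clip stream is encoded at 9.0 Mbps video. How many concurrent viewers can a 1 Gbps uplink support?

111

1 Gbps = 1,000 Mbps; 1,000 / 9.000 = 111.11 → 111 viewers.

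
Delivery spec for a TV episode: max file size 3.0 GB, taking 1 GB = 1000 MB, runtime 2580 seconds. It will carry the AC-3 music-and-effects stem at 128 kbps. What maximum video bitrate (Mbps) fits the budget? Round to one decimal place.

Budget: 3.0 GB = 24000.0 Mb.
Total bitrate budget: 24000.0 Mb / 2580 s = 9.302 Mbps.
Audio: 128 kbps = 0.128 Mbps.
Video: 9.302 − 0.128 = 9.174 Mbps.

9.2 Mbps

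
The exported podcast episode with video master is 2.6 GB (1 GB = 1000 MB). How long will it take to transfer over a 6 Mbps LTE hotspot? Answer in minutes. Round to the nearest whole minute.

58 minutes

File: 2.6 GB = 20800.0 Mb.
At 6 Mbps: 20800.0 / 6 = 3466.7 s ≈ 57.8 minutes.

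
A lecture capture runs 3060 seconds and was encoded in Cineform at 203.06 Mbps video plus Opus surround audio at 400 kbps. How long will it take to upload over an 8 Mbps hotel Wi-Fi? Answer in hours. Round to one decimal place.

Audio: 400 kbps = 0.400 Mbps.
Total bitrate: 203.460 Mbps.
File: 203.460 Mbps × 3060 s = 622587.6 Mb.
At 8 Mbps: 622587.6 / 8 = 77823.4 s ≈ 21.6 hours.

21.6 hours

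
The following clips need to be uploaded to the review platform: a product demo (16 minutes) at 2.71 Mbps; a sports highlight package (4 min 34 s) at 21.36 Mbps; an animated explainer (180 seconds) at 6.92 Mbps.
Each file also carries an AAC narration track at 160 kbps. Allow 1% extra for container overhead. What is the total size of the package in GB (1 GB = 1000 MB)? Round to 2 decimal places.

1.25 GB

Audio: 160 kbps = 0.160 Mbps.
product demo: 2.870 Mbps × 960 s × 1.01 = 2782.8 Mb
sports highlight package: 21.520 Mbps × 274 s × 1.01 = 5955.4 Mb
animated explainer: 7.080 Mbps × 180 s × 1.01 = 1287.1 Mb
Total: 10025.3 Mb = 1253.2 MB.
= 1.253 GB.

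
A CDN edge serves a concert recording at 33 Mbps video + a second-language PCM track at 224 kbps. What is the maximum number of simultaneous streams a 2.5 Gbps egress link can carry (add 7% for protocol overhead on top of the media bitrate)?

70

Audio: 224 kbps = 0.224 Mbps.
Per-viewer media rate: 33.224 Mbps.
On the wire with 7% overhead: 35.550 Mbps.
2.5 Gbps = 2,500 Mbps; 2,500 / 35.550 = 70.32 → 70 viewers.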